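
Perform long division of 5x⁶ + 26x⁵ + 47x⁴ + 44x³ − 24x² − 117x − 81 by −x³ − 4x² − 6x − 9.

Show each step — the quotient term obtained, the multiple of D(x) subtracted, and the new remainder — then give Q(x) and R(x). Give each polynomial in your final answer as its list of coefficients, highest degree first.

Q = [-5, -6, 7, 9]; R = [0]

Step 1: lead(5x⁶ + 26x⁵ + 47x⁴ + 44x³ − 24x² − 117x − 81) ÷ lead(D) = 5x⁶ ÷ −x³ = −5x³. Subtract (−5x³)·D = 5x⁶ + 20x⁵ + 30x⁴ + 45x³. Remainder: 6x⁵ + 17x⁴ − x³ − 24x² − 117x − 81.
Step 2: lead(6x⁵ + 17x⁴ − x³ − 24x² − 117x − 81) ÷ lead(D) = 6x⁵ ÷ −x³ = −6x². Subtract (−6x²)·D = 6x⁵ + 24x⁴ + 36x³ + 54x². Remainder: −7x⁴ − 37x³ − 78x² − 117x − 81.
Step 3: lead(−7x⁴ − 37x³ − 78x² − 117x − 81) ÷ lead(D) = −7x⁴ ÷ −x³ = 7x. Subtract (7x)·D = −7x⁴ − 28x³ − 42x² − 63x. Remainder: −9x³ − 36x² − 54x − 81.
Step 4: lead(−9x³ − 36x² − 54x − 81) ÷ lead(D) = −9x³ ÷ −x³ = 9. Subtract (9)·D = −9x³ − 36x² − 54x − 81. Remainder: 0.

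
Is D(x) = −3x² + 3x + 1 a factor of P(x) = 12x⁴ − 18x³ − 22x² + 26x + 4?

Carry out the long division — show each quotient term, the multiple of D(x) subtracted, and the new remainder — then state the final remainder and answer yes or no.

R(x) = −4, so D(x) is not a factor of P(x). no

Step 1: lead(12x⁴ − 18x³ − 22x² + 26x + 4) ÷ lead(D) = 12x⁴ ÷ −3x² = −4x². Subtract (−4x²)·D = 12x⁴ − 12x³ − 4x². Remainder: −6x³ − 18x² + 26x + 4.
Step 2: lead(−6x³ − 18x² + 26x + 4) ÷ lead(D) = −6x³ ÷ −3x² = 2x. Subtract (2x)·D = −6x³ + 6x² + 2x. Remainder: −24x² + 24x + 4.
Step 3: lead(−24x² + 24x + 4) ÷ lead(D) = −24x² ÷ −3x² = 8. Subtract (8)·D = −24x² + 24x + 8. Remainder: −4.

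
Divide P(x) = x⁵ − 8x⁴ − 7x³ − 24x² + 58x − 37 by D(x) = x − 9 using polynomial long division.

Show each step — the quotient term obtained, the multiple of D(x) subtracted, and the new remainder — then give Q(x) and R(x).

Step 1: lead(x⁵ − 8x⁴ − 7x³ − 24x² + 58x − 37) ÷ lead(D) = x⁵ ÷ x = x⁴. Subtract (x⁴)·D = x⁵ − 9x⁴. Remainder: x⁴ − 7x³ − 24x² + 58x − 37.
Step 2: lead(x⁴ − 7x³ − 24x² + 58x − 37) ÷ lead(D) = x⁴ ÷ x = x³. Subtract (x³)·D = x⁴ − 9x³. Remainder: 2x³ − 24x² + 58x − 37.
Step 3: lead(2x³ − 24x² + 58x − 37) ÷ lead(D) = 2x³ ÷ x = 2x². Subtract (2x²)·D = 2x³ − 18x². Remainder: −6x² + 58x − 37.
Step 4: lead(−6x² + 58x − 37) ÷ lead(D) = −6x² ÷ x = −6x. Subtract (−6x)·D = −6x² + 54x. Remainder: 4x − 37.
Step 5: lead(4x − 37) ÷ lead(D) = 4x ÷ x = 4. Subtract (4)·D = 4x − 36. Remainder: −1.

Q(x) = x⁴ + x³ + 2x² − 6x + 4; R(x) = −1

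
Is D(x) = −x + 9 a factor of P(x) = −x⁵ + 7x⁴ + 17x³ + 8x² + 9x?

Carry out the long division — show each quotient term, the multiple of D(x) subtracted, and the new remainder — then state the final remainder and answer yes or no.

Step 1: lead(−x⁵ + 7x⁴ + 17x³ + 8x² + 9x) ÷ lead(D) = −x⁵ ÷ −x = x⁴. Subtract (x⁴)·D = −x⁵ + 9x⁴. Remainder: −2x⁴ + 17x³ + 8x² + 9x.
Step 2: lead(−2x⁴ + 17x³ + 8x² + 9x) ÷ lead(D) = −2x⁴ ÷ −x = 2x³. Subtract (2x³)·D = −2x⁴ + 18x³. Remainder: −x³ + 8x² + 9x.
Step 3: lead(−x³ + 8x² + 9x) ÷ lead(D) = −x³ ÷ −x = x². Subtract (x²)·D = −x³ + 9x². Remainder: −x² + 9x.
Step 4: lead(−x² + 9x) ÷ lead(D) = −x² ÷ −x = x. Subtract (x)·D = −x² + 9x. Remainder: 0.

R(x) = 0, so D(x) is a factor of P(x). yes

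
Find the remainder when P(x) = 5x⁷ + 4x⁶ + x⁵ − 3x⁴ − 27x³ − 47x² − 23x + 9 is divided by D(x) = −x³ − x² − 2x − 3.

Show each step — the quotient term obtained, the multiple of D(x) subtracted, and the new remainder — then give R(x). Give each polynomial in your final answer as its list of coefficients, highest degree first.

R = [-7, 1, 9]

Step 1: lead(5x⁷ + 4x⁶ + x⁵ − 3x⁴ − 27x³ − 47x² − 23x + 9) ÷ lead(D) = 5x⁷ ÷ −x³ = −5x⁴. Subtract (−5x⁴)·D = 5x⁷ + 5x⁶ + 10x⁵ + 15x⁴. Remainder: −x⁶ − 9x⁵ − 18x⁴ − 27x³ − 47x² − 23x + 9.
Step 2: lead(−x⁶ − 9x⁵ − 18x⁴ − 27x³ − 47x² − 23x + 9) ÷ lead(D) = −x⁶ ÷ −x³ = x³. Subtract (x³)·D = −x⁶ − x⁵ − 2x⁴ − 3x³. Remainder: −8x⁵ − 16x⁴ − 24x³ − 47x² − 23x + 9.
Step 3: lead(−8x⁵ − 16x⁴ − 24x³ − 47x² − 23x + 9) ÷ lead(D) = −8x⁵ ÷ −x³ = 8x². Subtract (8x²)·D = −8x⁵ − 8x⁴ − 16x³ − 24x². Remainder: −8x⁴ − 8x³ − 23x² − 23x + 9.
Step 4: lead(−8x⁴ − 8x³ − 23x² − 23x + 9) ÷ lead(D) = −8x⁴ ÷ −x³ = 8x. Subtract (8x)·D = −8x⁴ − 8x³ − 16x² − 24x. Remainder: −7x² + x + 9.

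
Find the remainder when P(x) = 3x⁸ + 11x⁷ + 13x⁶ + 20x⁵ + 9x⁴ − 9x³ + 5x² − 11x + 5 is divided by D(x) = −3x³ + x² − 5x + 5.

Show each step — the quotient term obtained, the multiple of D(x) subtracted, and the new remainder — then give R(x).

Step 1: lead(3x⁸ + 11x⁷ + 13x⁶ + 20x⁵ + 9x⁴ − 9x³ + 5x² − 11x + 5) ÷ lead(D) = 3x⁸ ÷ −3x³ = −x⁵. Subtract (−x⁵)·D = 3x⁸ − x⁷ + 5x⁶ − 5x⁵. Remainder: 12x⁷ + 8x⁶ + 25x⁵ + 9x⁴ − 9x³ + 5x² − 11x + 5.
Step 2: lead(12x⁷ + 8x⁶ + 25x⁵ + 9x⁴ − 9x³ + 5x² − 11x + 5) ÷ lead(D) = 12x⁷ ÷ −3x³ = −4x⁴. Subtract (−4x⁴)·D = 12x⁷ − 4x⁶ + 20x⁵ − 20x⁴. Remainder: 12x⁶ + 5x⁵ + 29x⁴ − 9x³ + 5x² − 11x + 5.
Step 3: lead(12x⁶ + 5x⁵ + 29x⁴ − 9x³ + 5x² − 11x + 5) ÷ lead(D) = 12x⁶ ÷ −3x³ = −4x³. Subtract (−4x³)·D = 12x⁶ − 4x⁵ + 20x⁴ − 20x³. Remainder: 9x⁵ + 9x⁴ + 11x³ + 5x² − 11x + 5.
Step 4: lead(9x⁵ + 9x⁴ + 11x³ + 5x² − 11x + 5) ÷ lead(D) = 9x⁵ ÷ −3x³ = −3x². Subtract (−3x²)·D = 9x⁵ − 3x⁴ + 15x³ − 15x². Remainder: 12x⁴ − 4x³ + 20x² − 11x + 5.
Step 5: lead(12x⁴ − 4x³ + 20x² − 11x + 5) ÷ lead(D) = 12x⁴ ÷ −3x³ = −4x. Subtract (−4x)·D = 12x⁴ − 4x³ + 20x² − 20x. Remainder: 9x + 5.

R(x) = 9x + 5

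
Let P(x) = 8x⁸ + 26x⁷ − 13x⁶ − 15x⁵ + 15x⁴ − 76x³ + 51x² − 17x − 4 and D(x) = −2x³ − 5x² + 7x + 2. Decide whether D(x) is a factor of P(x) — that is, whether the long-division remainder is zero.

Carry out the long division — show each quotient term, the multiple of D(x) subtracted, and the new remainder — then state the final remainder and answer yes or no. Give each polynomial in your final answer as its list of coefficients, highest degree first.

Step 1: lead(8x⁸ + 26x⁷ − 13x⁶ − 15x⁵ + 15x⁴ − 76x³ + 51x² − 17x − 4) ÷ lead(D) = 8x⁸ ÷ −2x³ = −4x⁵. Subtract (−4x⁵)·D = 8x⁸ + 20x⁷ − 28x⁶ − 8x⁵. Remainder: 6x⁷ + 15x⁶ − 7x⁵ + 15x⁴ − 76x³ + 51x² − 17x − 4.
Step 2: lead(6x⁷ + 15x⁶ − 7x⁵ + 15x⁴ − 76x³ + 51x² − 17x − 4) ÷ lead(D) = 6x⁷ ÷ −2x³ = −3x⁴. Subtract (−3x⁴)·D = 6x⁷ + 15x⁶ − 21x⁵ − 6x⁴. Remainder: 14x⁵ + 21x⁴ − 76x³ + 51x² − 17x − 4.
Step 3: lead(14x⁵ + 21x⁴ − 76x³ + 51x² − 17x − 4) ÷ lead(D) = 14x⁵ ÷ −2x³ = −7x². Subtract (−7x²)·D = 14x⁵ + 35x⁴ − 49x³ − 14x². Remainder: −14x⁴ − 27x³ + 65x² − 17x − 4.
Step 4: lead(−14x⁴ − 27x³ + 65x² − 17x − 4) ÷ lead(D) = −14x⁴ ÷ −2x³ = 7x. Subtract (7x)·D = −14x⁴ − 35x³ + 49x² + 14x. Remainder: 8x³ + 16x² − 31x − 4.
Step 5: lead(8x³ + 16x² − 31x − 4) ÷ lead(D) = 8x³ ÷ −2x³ = −4. Subtract (−4)·D = 8x³ + 20x² − 28x − 8. Remainder: −4x² − 3x + 4.

R = [-4, -3, 4], so D(x) is not a factor of P(x). no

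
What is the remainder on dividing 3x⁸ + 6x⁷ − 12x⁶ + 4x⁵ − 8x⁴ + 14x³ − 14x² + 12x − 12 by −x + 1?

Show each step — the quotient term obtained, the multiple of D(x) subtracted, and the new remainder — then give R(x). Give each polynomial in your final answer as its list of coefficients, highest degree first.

Step 1: lead(3x⁸ + 6x⁷ − 12x⁶ + 4x⁵ − 8x⁴ + 14x³ − 14x² + 12x − 12) ÷ lead(D) = 3x⁸ ÷ −x = −3x⁷. Subtract (−3x⁷)·D = 3x⁸ − 3x⁷. Remainder: 9x⁷ − 12x⁶ + 4x⁵ − 8x⁴ + 14x³ − 14x² + 12x − 12.
Step 2: lead(9x⁷ − 12x⁶ + 4x⁵ − 8x⁴ + 14x³ − 14x² + 12x − 12) ÷ lead(D) = 9x⁷ ÷ −x = −9x⁶. Subtract (−9x⁶)·D = 9x⁷ − 9x⁶. Remainder: −3x⁶ + 4x⁵ − 8x⁴ + 14x³ − 14x² + 12x − 12.
Step 3: lead(−3x⁶ + 4x⁵ − 8x⁴ + 14x³ − 14x² + 12x − 12) ÷ lead(D) = −3x⁶ ÷ −x = 3x⁵. Subtract (3x⁵)·D = −3x⁶ + 3x⁵. Remainder: x⁵ − 8x⁴ + 14x³ − 14x² + 12x − 12.
Step 4: lead(x⁵ − 8x⁴ + 14x³ − 14x² + 12x − 12) ÷ lead(D) = x⁵ ÷ −x = −x⁴. Subtract (−x⁴)·D = x⁵ − x⁴. Remainder: −7x⁴ + 14x³ − 14x² + 12x − 12.
Step 5: lead(−7x⁴ + 14x³ − 14x² + 12x − 12) ÷ lead(D) = −7x⁴ ÷ −x = 7x³. Subtract (7x³)·D = −7x⁴ + 7x³. Remainder: 7x³ − 14x² + 12x − 12.
Step 6: lead(7x³ − 14x² + 12x − 12) ÷ lead(D) = 7x³ ÷ −x = −7x². Subtract (−7x²)·D = 7x³ − 7x². Remainder: −7x² + 12x − 12.
Step 7: lead(−7x² + 12x − 12) ÷ lead(D) = −7x² ÷ −x = 7x. Subtract (7x)·D = −7x² + 7x. Remainder: 5x − 12.
Step 8: lead(5x − 12) ÷ lead(D) = 5x ÷ −x = −5. Subtract (−5)·D = 5x − 5. Remainder: −7.

R = [-7]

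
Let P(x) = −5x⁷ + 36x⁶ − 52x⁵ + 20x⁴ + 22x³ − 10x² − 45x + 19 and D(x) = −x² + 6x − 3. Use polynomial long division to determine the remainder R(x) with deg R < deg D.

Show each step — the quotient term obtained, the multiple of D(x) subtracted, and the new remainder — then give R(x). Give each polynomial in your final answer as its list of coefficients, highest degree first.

Step 1: lead(−5x⁷ + 36x⁶ − 52x⁵ + 20x⁴ + 22x³ − 10x² − 45x + 19) ÷ lead(D) = −5x⁷ ÷ −x² = 5x⁵. Subtract (5x⁵)·D = −5x⁷ + 30x⁶ − 15x⁵. Remainder: 6x⁶ − 37x⁵ + 20x⁴ + 22x³ − 10x² − 45x + 19.
Step 2: lead(6x⁶ − 37x⁵ + 20x⁴ + 22x³ − 10x² − 45x + 19) ÷ lead(D) = 6x⁶ ÷ −x² = −6x⁴. Subtract (−6x⁴)·D = 6x⁶ − 36x⁵ + 18x⁴. Remainder: −x⁵ + 2x⁴ + 22x³ − 10x² − 45x + 19.
Step 3: lead(−x⁵ + 2x⁴ + 22x³ − 10x² − 45x + 19) ÷ lead(D) = −x⁵ ÷ −x² = x³. Subtract (x³)·D = −x⁵ + 6x⁴ − 3x³. Remainder: −4x⁴ + 25x³ − 10x² − 45x + 19.
Step 4: lead(−4x⁴ + 25x³ − 10x² − 45x + 19) ÷ lead(D) = −4x⁴ ÷ −x² = 4x². Subtract (4x²)·D = −4x⁴ + 24x³ − 12x². Remainder: x³ + 2x² − 45x + 19.
Step 5: lead(x³ + 2x² − 45x + 19) ÷ lead(D) = x³ ÷ −x² = −x. Subtract (−x)·D = x³ − 6x² + 3x. Remainder: 8x² − 48x + 19.
Step 6: lead(8x² − 48x + 19) ÷ lead(D) = 8x² ÷ −x² = −8. Subtract (−8)·D = 8x² − 48x + 24. Remainder: −5.

R = [-5]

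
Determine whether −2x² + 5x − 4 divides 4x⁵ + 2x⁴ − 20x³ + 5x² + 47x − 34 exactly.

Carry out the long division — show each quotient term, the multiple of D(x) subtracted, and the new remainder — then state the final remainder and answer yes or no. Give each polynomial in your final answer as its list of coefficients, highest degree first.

R = [8, -6], so D(x) is not a factor of P(x). no

Step 1: lead(4x⁵ + 2x⁴ − 20x³ + 5x² + 47x − 34) ÷ lead(D) = 4x⁵ ÷ −2x² = −2x³. Subtract (−2x³)·D = 4x⁵ − 10x⁴ + 8x³. Remainder: 12x⁴ − 28x³ + 5x² + 47x − 34.
Step 2: lead(12x⁴ − 28x³ + 5x² + 47x − 34) ÷ lead(D) = 12x⁴ ÷ −2x² = −6x². Subtract (−6x²)·D = 12x⁴ − 30x³ + 24x². Remainder: 2x³ − 19x² + 47x − 34.
Step 3: lead(2x³ − 19x² + 47x − 34) ÷ lead(D) = 2x³ ÷ −2x² = −x. Subtract (−x)·D = 2x³ − 5x² + 4x. Remainder: −14x² + 43x − 34.
Step 4: lead(−14x² + 43x − 34) ÷ lead(D) = −14x² ÷ −2x² = 7. Subtract (7)·D = −14x² + 35x − 28. Remainder: 8x − 6.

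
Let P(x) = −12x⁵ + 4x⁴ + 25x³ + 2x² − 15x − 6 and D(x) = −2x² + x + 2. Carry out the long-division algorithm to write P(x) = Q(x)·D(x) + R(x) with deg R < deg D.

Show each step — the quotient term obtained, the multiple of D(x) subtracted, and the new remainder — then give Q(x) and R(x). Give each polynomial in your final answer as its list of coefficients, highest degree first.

Q = [6, 1, -6, -3]; R = [0]

Step 1: lead(−12x⁵ + 4x⁴ + 25x³ + 2x² − 15x − 6) ÷ lead(D) = −12x⁵ ÷ −2x² = 6x³. Subtract (6x³)·D = −12x⁵ + 6x⁴ + 12x³. Remainder: −2x⁴ + 13x³ + 2x² − 15x − 6.
Step 2: lead(−2x⁴ + 13x³ + 2x² − 15x − 6) ÷ lead(D) = −2x⁴ ÷ −2x² = x². Subtract (x²)·D = −2x⁴ + x³ + 2x². Remainder: 12x³ − 15x − 6.
Step 3: lead(12x³ − 15x − 6) ÷ lead(D) = 12x³ ÷ −2x² = −6x. Subtract (−6x)·D = 12x³ − 6x² − 12x. Remainder: 6x² − 3x − 6.
Step 4: lead(6x² − 3x − 6) ÷ lead(D) = 6x² ÷ −2x² = −3. Subtract (−3)·D = 6x² − 3x − 6. Remainder: 0.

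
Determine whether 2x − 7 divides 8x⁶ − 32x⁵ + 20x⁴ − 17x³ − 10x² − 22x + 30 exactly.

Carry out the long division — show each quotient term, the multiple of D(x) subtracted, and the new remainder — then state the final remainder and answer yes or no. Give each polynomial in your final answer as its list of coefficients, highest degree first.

R = [2], so D(x) is not a factor of P(x). no

Step 1: lead(8x⁶ − 32x⁵ + 20x⁴ − 17x³ − 10x² − 22x + 30) ÷ lead(D) = 8x⁶ ÷ 2x = 4x⁵. Subtract (4x⁵)·D = 8x⁶ − 28x⁵. Remainder: −4x⁵ + 20x⁴ − 17x³ − 10x² − 22x + 30.
Step 2: lead(−4x⁵ + 20x⁴ − 17x³ − 10x² − 22x + 30) ÷ lead(D) = −4x⁵ ÷ 2x = −2x⁴. Subtract (−2x⁴)·D = −4x⁵ + 14x⁴. Remainder: 6x⁴ − 17x³ − 10x² − 22x + 30.
Step 3: lead(6x⁴ − 17x³ − 10x² − 22x + 30) ÷ lead(D) = 6x⁴ ÷ 2x = 3x³. Subtract (3x³)·D = 6x⁴ − 21x³. Remainder: 4x³ − 10x² − 22x + 30.
Step 4: lead(4x³ − 10x² − 22x + 30) ÷ lead(D) = 4x³ ÷ 2x = 2x². Subtract (2x²)·D = 4x³ − 14x². Remainder: 4x² − 22x + 30.
Step 5: lead(4x² − 22x + 30) ÷ lead(D) = 4x² ÷ 2x = 2x. Subtract (2x)·D = 4x² − 14x. Remainder: −8x + 30.
Step 6: lead(−8x + 30) ÷ lead(D) = −8x ÷ 2x = −4. Subtract (−4)·D = −8x + 28. Remainder: 2.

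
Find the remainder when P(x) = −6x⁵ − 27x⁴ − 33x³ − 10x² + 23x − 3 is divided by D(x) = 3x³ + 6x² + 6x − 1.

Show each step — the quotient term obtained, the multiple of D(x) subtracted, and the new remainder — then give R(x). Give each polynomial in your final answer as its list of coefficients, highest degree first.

R = [0]

Step 1: lead(−6x⁵ − 27x⁴ − 33x³ − 10x² + 23x − 3) ÷ lead(D) = −6x⁵ ÷ 3x³ = −2x². Subtract (−2x²)·D = −6x⁵ − 12x⁴ − 12x³ + 2x². Remainder: −15x⁴ − 21x³ − 12x² + 23x − 3.
Step 2: lead(−15x⁴ − 21x³ − 12x² + 23x − 3) ÷ lead(D) = −15x⁴ ÷ 3x³ = −5x. Subtract (−5x)·D = −15x⁴ − 30x³ − 30x² + 5x. Remainder: 9x³ + 18x² + 18x − 3.
Step 3: lead(9x³ + 18x² + 18x − 3) ÷ lead(D) = 9x³ ÷ 3x³ = 3. Subtract (3)·D = 9x³ + 18x² + 18x − 3. Remainder: 0.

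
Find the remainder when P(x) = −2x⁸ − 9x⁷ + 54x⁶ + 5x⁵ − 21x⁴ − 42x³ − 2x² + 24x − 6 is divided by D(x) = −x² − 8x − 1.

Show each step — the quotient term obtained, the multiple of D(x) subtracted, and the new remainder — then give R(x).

R(x) = −9

Step 1: lead(−2x⁸ − 9x⁷ + 54x⁶ + 5x⁵ − 21x⁴ − 42x³ − 2x² + 24x − 6) ÷ lead(D) = −2x⁸ ÷ −x² = 2x⁶. Subtract (2x⁶)·D = −2x⁸ − 16x⁷ − 2x⁶. Remainder: 7x⁷ + 56x⁶ + 5x⁵ − 21x⁴ − 42x³ − 2x² + 24x − 6.
Step 2: lead(7x⁷ + 56x⁶ + 5x⁵ − 21x⁴ − 42x³ − 2x² + 24x − 6) ÷ lead(D) = 7x⁷ ÷ −x² = −7x⁵. Subtract (−7x⁵)·D = 7x⁷ + 56x⁶ + 7x⁵. Remainder: −2x⁵ − 21x⁴ − 42x³ − 2x² + 24x − 6.
Step 3: lead(−2x⁵ − 21x⁴ − 42x³ − 2x² + 24x − 6) ÷ lead(D) = −2x⁵ ÷ −x² = 2x³. Subtract (2x³)·D = −2x⁵ − 16x⁴ − 2x³. Remainder: −5x⁴ − 40x³ − 2x² + 24x − 6.
Step 4: lead(−5x⁴ − 40x³ − 2x² + 24x − 6) ÷ lead(D) = −5x⁴ ÷ −x² = 5x². Subtract (5x²)·D = −5x⁴ − 40x³ − 5x². Remainder: 3x² + 24x − 6.
Step 5: lead(3x² + 24x − 6) ÷ lead(D) = 3x² ÷ −x² = −3. Subtract (−3)·D = 3x² + 24x + 3. Remainder: −9.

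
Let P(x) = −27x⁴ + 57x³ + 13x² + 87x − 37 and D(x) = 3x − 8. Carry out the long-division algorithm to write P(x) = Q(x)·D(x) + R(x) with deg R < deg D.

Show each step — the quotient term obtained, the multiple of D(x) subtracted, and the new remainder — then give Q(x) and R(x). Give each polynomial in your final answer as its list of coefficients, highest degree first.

Step 1: lead(−27x⁴ + 57x³ + 13x² + 87x − 37) ÷ lead(D) = −27x⁴ ÷ 3x = −9x³. Subtract (−9x³)·D = −27x⁴ + 72x³. Remainder: −15x³ + 13x² + 87x − 37.
Step 2: lead(−15x³ + 13x² + 87x − 37) ÷ lead(D) = −15x³ ÷ 3x = −5x². Subtract (−5x²)·D = −15x³ + 40x². Remainder: −27x² + 87x − 37.
Step 3: lead(−27x² + 87x − 37) ÷ lead(D) = −27x² ÷ 3x = −9x. Subtract (−9x)·D = −27x² + 72x. Remainder: 15x − 37.
Step 4: lead(15x − 37) ÷ lead(D) = 15x ÷ 3x = 5. Subtract (5)·D = 15x − 40. Remainder: 3.

Q = [-9, -5, -9, 5]; R = [3]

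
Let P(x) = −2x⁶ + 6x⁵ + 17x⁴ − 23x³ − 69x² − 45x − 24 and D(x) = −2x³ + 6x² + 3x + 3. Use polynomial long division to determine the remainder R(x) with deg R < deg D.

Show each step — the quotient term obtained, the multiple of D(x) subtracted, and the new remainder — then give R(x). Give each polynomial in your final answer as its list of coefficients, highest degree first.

R = [0]

Step 1: lead(−2x⁶ + 6x⁵ + 17x⁴ − 23x³ − 69x² − 45x − 24) ÷ lead(D) = −2x⁶ ÷ −2x³ = x³. Subtract (x³)·D = −2x⁶ + 6x⁵ + 3x⁴ + 3x³. Remainder: 14x⁴ − 26x³ − 69x² − 45x − 24.
Step 2: lead(14x⁴ − 26x³ − 69x² − 45x − 24) ÷ lead(D) = 14x⁴ ÷ −2x³ = −7x. Subtract (−7x)·D = 14x⁴ − 42x³ − 21x² − 21x. Remainder: 16x³ − 48x² − 24x − 24.
Step 3: lead(16x³ − 48x² − 24x − 24) ÷ lead(D) = 16x³ ÷ −2x³ = −8. Subtract (−8)·D = 16x³ − 48x² − 24x − 24. Remainder: 0.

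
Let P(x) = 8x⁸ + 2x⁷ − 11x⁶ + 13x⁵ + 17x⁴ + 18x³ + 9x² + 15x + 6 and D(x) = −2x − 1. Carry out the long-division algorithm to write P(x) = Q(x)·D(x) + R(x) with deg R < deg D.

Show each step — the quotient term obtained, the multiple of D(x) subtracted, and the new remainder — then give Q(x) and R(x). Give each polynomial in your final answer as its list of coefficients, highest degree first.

Step 1: lead(8x⁸ + 2x⁷ − 11x⁶ + 13x⁵ + 17x⁴ + 18x³ + 9x² + 15x + 6) ÷ lead(D) = 8x⁸ ÷ −2x = −4x⁷. Subtract (−4x⁷)·D = 8x⁸ + 4x⁷. Remainder: −2x⁷ − 11x⁶ + 13x⁵ + 17x⁴ + 18x³ + 9x² + 15x + 6.
Step 2: lead(−2x⁷ − 11x⁶ + 13x⁵ + 17x⁴ + 18x³ + 9x² + 15x + 6) ÷ lead(D) = −2x⁷ ÷ −2x = x⁶. Subtract (x⁶)·D = −2x⁷ − x⁶. Remainder: −10x⁶ + 13x⁵ + 17x⁴ + 18x³ + 9x² + 15x + 6.
Step 3: lead(−10x⁶ + 13x⁵ + 17x⁴ + 18x³ + 9x² + 15x + 6) ÷ lead(D) = −10x⁶ ÷ −2x = 5x⁵. Subtract (5x⁵)·D = −10x⁶ − 5x⁵. Remainder: 18x⁵ + 17x⁴ + 18x³ + 9x² + 15x + 6.
Step 4: lead(18x⁵ + 17x⁴ + 18x³ + 9x² + 15x + 6) ÷ lead(D) = 18x⁵ ÷ −2x = −9x⁴. Subtract (−9x⁴)·D = 18x⁵ + 9x⁴. Remainder: 8x⁴ + 18x³ + 9x² + 15x + 6.
Step 5: lead(8x⁴ + 18x³ + 9x² + 15x + 6) ÷ lead(D) = 8x⁴ ÷ −2x = −4x³. Subtract (−4x³)·D = 8x⁴ + 4x³. Remainder: 14x³ + 9x² + 15x + 6.
Step 6: lead(14x³ + 9x² + 15x + 6) ÷ lead(D) = 14x³ ÷ −2x = −7x². Subtract (−7x²)·D = 14x³ + 7x². Remainder: 2x² + 15x + 6.
Step 7: lead(2x² + 15x + 6) ÷ lead(D) = 2x² ÷ −2x = −x. Subtract (−x)·D = 2x² + x. Remainder: 14x + 6.
Step 8: lead(14x + 6) ÷ lead(D) = 14x ÷ −2x = −7. Subtract (−7)·D = 14x + 7. Remainder: −1.

Q = [-4, 1, 5, -9, -4, -7, -1, -7]; R = [-1]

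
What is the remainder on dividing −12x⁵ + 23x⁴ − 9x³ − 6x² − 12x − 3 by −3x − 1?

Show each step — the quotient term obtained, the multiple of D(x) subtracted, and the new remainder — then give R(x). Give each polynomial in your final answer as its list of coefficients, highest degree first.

Step 1: lead(−12x⁵ + 23x⁴ − 9x³ − 6x² − 12x − 3) ÷ lead(D) = −12x⁵ ÷ −3x = 4x⁴. Subtract (4x⁴)·D = −12x⁵ − 4x⁴. Remainder: 27x⁴ − 9x³ − 6x² − 12x − 3.
Step 2: lead(27x⁴ − 9x³ − 6x² − 12x − 3) ÷ lead(D) = 27x⁴ ÷ −3x = −9x³. Subtract (−9x³)·D = 27x⁴ + 9x³. Remainder: −18x³ − 6x² − 12x − 3.
Step 3: lead(−18x³ − 6x² − 12x − 3) ÷ lead(D) = −18x³ ÷ −3x = 6x². Subtract (6x²)·D = −18x³ − 6x². Remainder: −12x − 3.
Step 4: lead(−12x − 3) ÷ lead(D) = −12x ÷ −3x = 4. Subtract (4)·D = −12x − 4. Remainder: 1.

R = [1]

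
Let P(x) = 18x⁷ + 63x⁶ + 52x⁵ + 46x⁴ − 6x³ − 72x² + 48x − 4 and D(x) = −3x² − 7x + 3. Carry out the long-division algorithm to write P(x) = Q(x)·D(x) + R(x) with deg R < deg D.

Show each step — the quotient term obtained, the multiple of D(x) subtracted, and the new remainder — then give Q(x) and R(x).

Q(x) = −6x⁵ − 7x⁴ − 7x³ − 6x² + 9x − 3; R(x) = 5

Step 1: lead(18x⁷ + 63x⁶ + 52x⁵ + 46x⁴ − 6x³ − 72x² + 48x − 4) ÷ lead(D) = 18x⁷ ÷ −3x² = −6x⁵. Subtract (−6x⁵)·D = 18x⁷ + 42x⁶ − 18x⁵. Remainder: 21x⁶ + 70x⁵ + 46x⁴ − 6x³ − 72x² + 48x − 4.
Step 2: lead(21x⁶ + 70x⁵ + 46x⁴ − 6x³ − 72x² + 48x − 4) ÷ lead(D) = 21x⁶ ÷ −3x² = −7x⁴. Subtract (−7x⁴)·D = 21x⁶ + 49x⁵ − 21x⁴. Remainder: 21x⁵ + 67x⁴ − 6x³ − 72x² + 48x − 4.
Step 3: lead(21x⁵ + 67x⁴ − 6x³ − 72x² + 48x − 4) ÷ lead(D) = 21x⁵ ÷ −3x² = −7x³. Subtract (−7x³)·D = 21x⁵ + 49x⁴ − 21x³. Remainder: 18x⁴ + 15x³ − 72x² + 48x − 4.
Step 4: lead(18x⁴ + 15x³ − 72x² + 48x − 4) ÷ lead(D) = 18x⁴ ÷ −3x² = −6x². Subtract (−6x²)·D = 18x⁴ + 42x³ − 18x². Remainder: −27x³ − 54x² + 48x − 4.
Step 5: lead(−27x³ − 54x² + 48x − 4) ÷ lead(D) = −27x³ ÷ −3x² = 9x. Subtract (9x)·D = −27x³ − 63x² + 27x. Remainder: 9x² + 21x − 4.
Step 6: lead(9x² + 21x − 4) ÷ lead(D) = 9x² ÷ −3x² = −3. Subtract (−3)·D = 9x² + 21x − 9. Remainder: 5.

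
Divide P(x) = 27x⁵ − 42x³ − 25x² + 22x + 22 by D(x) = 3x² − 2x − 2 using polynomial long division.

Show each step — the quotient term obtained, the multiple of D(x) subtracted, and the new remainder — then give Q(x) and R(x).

Step 1: lead(27x⁵ − 42x³ − 25x² + 22x + 22) ÷ lead(D) = 27x⁵ ÷ 3x² = 9x³. Subtract (9x³)·D = 27x⁵ − 18x⁴ − 18x³. Remainder: 18x⁴ − 24x³ − 25x² + 22x + 22.
Step 2: lead(18x⁴ − 24x³ − 25x² + 22x + 22) ÷ lead(D) = 18x⁴ ÷ 3x² = 6x². Subtract (6x²)·D = 18x⁴ − 12x³ − 12x². Remainder: −12x³ − 13x² + 22x + 22.
Step 3: lead(−12x³ − 13x² + 22x + 22) ÷ lead(D) = −12x³ ÷ 3x² = −4x. Subtract (−4x)·D = −12x³ + 8x² + 8x. Remainder: −21x² + 14x + 22.
Step 4: lead(−21x² + 14x + 22) ÷ lead(D) = −21x² ÷ 3x² = −7. Subtract (−7)·D = −21x² + 14x + 14. Remainder: 8.

Q(x) = 9x³ + 6x² − 4x − 7; R(x) = 8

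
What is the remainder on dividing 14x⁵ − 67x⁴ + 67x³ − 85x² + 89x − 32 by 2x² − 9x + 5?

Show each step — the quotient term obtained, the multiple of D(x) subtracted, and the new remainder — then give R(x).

Step 1: lead(14x⁵ − 67x⁴ + 67x³ − 85x² + 89x − 32) ÷ lead(D) = 14x⁵ ÷ 2x² = 7x³. Subtract (7x³)·D = 14x⁵ − 63x⁴ + 35x³. Remainder: −4x⁴ + 32x³ − 85x² + 89x − 32.
Step 2: lead(−4x⁴ + 32x³ − 85x² + 89x − 32) ÷ lead(D) = −4x⁴ ÷ 2x² = −2x². Subtract (−2x²)·D = −4x⁴ + 18x³ − 10x². Remainder: 14x³ − 75x² + 89x − 32.
Step 3: lead(14x³ − 75x² + 89x − 32) ÷ lead(D) = 14x³ ÷ 2x² = 7x. Subtract (7x)·D = 14x³ − 63x² + 35x. Remainder: −12x² + 54x − 32.
Step 4: lead(−12x² + 54x − 32) ÷ lead(D) = −12x² ÷ 2x² = −6. Subtract (−6)·D = −12x² + 54x − 30. Remainder: −2.

R(x) = −2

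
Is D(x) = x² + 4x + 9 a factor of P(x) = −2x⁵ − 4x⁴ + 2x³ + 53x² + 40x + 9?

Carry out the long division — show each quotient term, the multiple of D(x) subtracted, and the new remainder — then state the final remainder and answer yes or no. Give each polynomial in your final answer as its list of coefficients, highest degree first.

Step 1: lead(−2x⁵ − 4x⁴ + 2x³ + 53x² + 40x + 9) ÷ lead(D) = −2x⁵ ÷ x² = −2x³. Subtract (−2x³)·D = −2x⁵ − 8x⁴ − 18x³. Remainder: 4x⁴ + 20x³ + 53x² + 40x + 9.
Step 2: lead(4x⁴ + 20x³ + 53x² + 40x + 9) ÷ lead(D) = 4x⁴ ÷ x² = 4x². Subtract (4x²)·D = 4x⁴ + 16x³ + 36x². Remainder: 4x³ + 17x² + 40x + 9.
Step 3: lead(4x³ + 17x² + 40x + 9) ÷ lead(D) = 4x³ ÷ x² = 4x. Subtract (4x)·D = 4x³ + 16x² + 36x. Remainder: x² + 4x + 9.
Step 4: lead(x² + 4x + 9) ÷ lead(D) = x² ÷ x² = 1. Subtract (1)·D = x² + 4x + 9. Remainder: 0.

R = [0], so D(x) is a factor of P(x). yes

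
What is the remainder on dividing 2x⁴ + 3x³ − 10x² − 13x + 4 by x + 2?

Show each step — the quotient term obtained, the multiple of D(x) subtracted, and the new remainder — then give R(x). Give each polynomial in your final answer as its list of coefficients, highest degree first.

Step 1: lead(2x⁴ + 3x³ − 10x² − 13x + 4) ÷ lead(D) = 2x⁴ ÷ x = 2x³. Subtract (2x³)·D = 2x⁴ + 4x³. Remainder: −x³ − 10x² − 13x + 4.
Step 2: lead(−x³ − 10x² − 13x + 4) ÷ lead(D) = −x³ ÷ x = −x². Subtract (−x²)·D = −x³ − 2x². Remainder: −8x² − 13x + 4.
Step 3: lead(−8x² − 13x + 4) ÷ lead(D) = −8x² ÷ x = −8x. Subtract (−8x)·D = −8x² − 16x. Remainder: 3x + 4.
Step 4: lead(3x + 4) ÷ lead(D) = 3x ÷ x = 3. Subtract (3)·D = 3x + 6. Remainder: −2.

R = [-2]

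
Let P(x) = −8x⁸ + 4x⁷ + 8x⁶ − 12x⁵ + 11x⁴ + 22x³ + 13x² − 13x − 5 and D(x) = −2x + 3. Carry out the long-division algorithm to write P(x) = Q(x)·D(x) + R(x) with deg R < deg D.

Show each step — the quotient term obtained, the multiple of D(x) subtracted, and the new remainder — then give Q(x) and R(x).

Q(x) = 4x⁷ + 4x⁶ + 2x⁵ + 9x⁴ + 8x³ + x² − 5x − 1; R(x) = −2

Step 1: lead(−8x⁸ + 4x⁷ + 8x⁶ − 12x⁵ + 11x⁴ + 22x³ + 13x² − 13x − 5) ÷ lead(D) = −8x⁸ ÷ −2x = 4x⁷. Subtract (4x⁷)·D = −8x⁸ + 12x⁷. Remainder: −8x⁷ + 8x⁶ − 12x⁵ + 11x⁴ + 22x³ + 13x² − 13x − 5.
Step 2: lead(−8x⁷ + 8x⁶ − 12x⁵ + 11x⁴ + 22x³ + 13x² − 13x − 5) ÷ lead(D) = −8x⁷ ÷ −2x = 4x⁶. Subtract (4x⁶)·D = −8x⁷ + 12x⁶. Remainder: −4x⁶ − 12x⁵ + 11x⁴ + 22x³ + 13x² − 13x − 5.
Step 3: lead(−4x⁶ − 12x⁵ + 11x⁴ + 22x³ + 13x² − 13x − 5) ÷ lead(D) = −4x⁶ ÷ −2x = 2x⁵. Subtract (2x⁵)·D = −4x⁶ + 6x⁵. Remainder: −18x⁵ + 11x⁴ + 22x³ + 13x² − 13x − 5.
Step 4: lead(−18x⁵ + 11x⁴ + 22x³ + 13x² − 13x − 5) ÷ lead(D) = −18x⁵ ÷ −2x = 9x⁴. Subtract (9x⁴)·D = −18x⁵ + 27x⁴. Remainder: −16x⁴ + 22x³ + 13x² − 13x − 5.
Step 5: lead(−16x⁴ + 22x³ + 13x² − 13x − 5) ÷ lead(D) = −16x⁴ ÷ −2x = 8x³. Subtract (8x³)·D = −16x⁴ + 24x³. Remainder: −2x³ + 13x² − 13x − 5.
Step 6: lead(−2x³ + 13x² − 13x − 5) ÷ lead(D) = −2x³ ÷ −2x = x². Subtract (x²)·D = −2x³ + 3x². Remainder: 10x² − 13x − 5.
Step 7: lead(10x² − 13x − 5) ÷ lead(D) = 10x² ÷ −2x = −5x. Subtract (−5x)·D = 10x² − 15x. Remainder: 2x − 5.
Step 8: lead(2x − 5) ÷ lead(D) = 2x ÷ −2x = −1. Subtract (−1)·D = 2x − 3. Remainder: −2.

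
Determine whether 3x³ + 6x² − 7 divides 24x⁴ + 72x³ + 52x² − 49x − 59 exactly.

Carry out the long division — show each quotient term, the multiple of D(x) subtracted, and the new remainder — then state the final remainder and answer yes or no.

R(x) = 4x² + 7x − 3, so D(x) is not a factor of P(x). no

Step 1: lead(24x⁴ + 72x³ + 52x² − 49x − 59) ÷ lead(D) = 24x⁴ ÷ 3x³ = 8x. Subtract (8x)·D = 24x⁴ + 48x³ − 56x. Remainder: 24x³ + 52x² + 7x − 59.
Step 2: lead(24x³ + 52x² + 7x − 59) ÷ lead(D) = 24x³ ÷ 3x³ = 8. Subtract (8)·D = 24x³ + 48x² − 56. Remainder: 4x² + 7x − 3.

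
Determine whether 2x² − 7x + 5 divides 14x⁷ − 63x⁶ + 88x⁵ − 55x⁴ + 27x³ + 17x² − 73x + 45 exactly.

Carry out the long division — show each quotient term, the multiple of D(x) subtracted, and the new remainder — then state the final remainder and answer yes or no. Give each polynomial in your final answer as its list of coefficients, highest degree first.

Step 1: lead(14x⁷ − 63x⁶ + 88x⁵ − 55x⁴ + 27x³ + 17x² − 73x + 45) ÷ lead(D) = 14x⁷ ÷ 2x² = 7x⁵. Subtract (7x⁵)·D = 14x⁷ − 49x⁶ + 35x⁵. Remainder: −14x⁶ + 53x⁵ − 55x⁴ + 27x³ + 17x² − 73x + 45.
Step 2: lead(−14x⁶ + 53x⁵ − 55x⁴ + 27x³ + 17x² − 73x + 45) ÷ lead(D) = −14x⁶ ÷ 2x² = −7x⁴. Subtract (−7x⁴)·D = −14x⁶ + 49x⁵ − 35x⁴. Remainder: 4x⁵ − 20x⁴ + 27x³ + 17x² − 73x + 45.
Step 3: lead(4x⁵ − 20x⁴ + 27x³ + 17x² − 73x + 45) ÷ lead(D) = 4x⁵ ÷ 2x² = 2x³. Subtract (2x³)·D = 4x⁵ − 14x⁴ + 10x³. Remainder: −6x⁴ + 17x³ + 17x² − 73x + 45.
Step 4: lead(−6x⁴ + 17x³ + 17x² − 73x + 45) ÷ lead(D) = −6x⁴ ÷ 2x² = −3x². Subtract (−3x²)·D = −6x⁴ + 21x³ − 15x². Remainder: −4x³ + 32x² − 73x + 45.
Step 5: lead(−4x³ + 32x² − 73x + 45) ÷ lead(D) = −4x³ ÷ 2x² = −2x. Subtract (−2x)·D = −4x³ + 14x² − 10x. Remainder: 18x² − 63x + 45.
Step 6: lead(18x² − 63x + 45) ÷ lead(D) = 18x² ÷ 2x² = 9. Subtract (9)·D = 18x² − 63x + 45. Remainder: 0.

R = [0], so D(x) is a factor of P(x). yes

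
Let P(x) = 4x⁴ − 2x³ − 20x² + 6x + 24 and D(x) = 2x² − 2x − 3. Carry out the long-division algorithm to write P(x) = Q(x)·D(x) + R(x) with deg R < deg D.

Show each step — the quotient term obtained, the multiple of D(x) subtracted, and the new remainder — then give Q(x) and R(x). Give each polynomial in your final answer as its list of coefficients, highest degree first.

Step 1: lead(4x⁴ − 2x³ − 20x² + 6x + 24) ÷ lead(D) = 4x⁴ ÷ 2x² = 2x². Subtract (2x²)·D = 4x⁴ − 4x³ − 6x². Remainder: 2x³ − 14x² + 6x + 24.
Step 2: lead(2x³ − 14x² + 6x + 24) ÷ lead(D) = 2x³ ÷ 2x² = x. Subtract (x)·D = 2x³ − 2x² − 3x. Remainder: −12x² + 9x + 24.
Step 3: lead(−12x² + 9x + 24) ÷ lead(D) = −12x² ÷ 2x² = −6. Subtract (−6)·D = −12x² + 12x + 18. Remainder: −3x + 6.

Q = [2, 1, -6]; R = [-3, 6]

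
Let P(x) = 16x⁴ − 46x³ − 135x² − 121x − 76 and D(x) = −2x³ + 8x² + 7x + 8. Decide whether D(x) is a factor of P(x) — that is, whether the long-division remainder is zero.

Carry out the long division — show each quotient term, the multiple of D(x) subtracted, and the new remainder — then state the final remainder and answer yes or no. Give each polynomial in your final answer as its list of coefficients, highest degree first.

Step 1: lead(16x⁴ − 46x³ − 135x² − 121x − 76) ÷ lead(D) = 16x⁴ ÷ −2x³ = −8x. Subtract (−8x)·D = 16x⁴ − 64x³ − 56x² − 64x. Remainder: 18x³ − 79x² − 57x − 76.
Step 2: lead(18x³ − 79x² − 57x − 76) ÷ lead(D) = 18x³ ÷ −2x³ = −9. Subtract (−9)·D = 18x³ − 72x² − 63x − 72. Remainder: −7x² + 6x − 4.

R = [-7, 6, -4], so D(x) is not a factor of P(x). no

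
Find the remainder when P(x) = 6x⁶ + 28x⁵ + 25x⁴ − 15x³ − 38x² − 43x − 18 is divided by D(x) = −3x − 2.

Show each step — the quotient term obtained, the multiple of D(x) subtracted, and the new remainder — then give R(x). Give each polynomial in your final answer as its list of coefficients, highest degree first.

Step 1: lead(6x⁶ + 28x⁵ + 25x⁴ − 15x³ − 38x² − 43x − 18) ÷ lead(D) = 6x⁶ ÷ −3x = −2x⁵. Subtract (−2x⁵)·D = 6x⁶ + 4x⁵. Remainder: 24x⁵ + 25x⁴ − 15x³ − 38x² − 43x − 18.
Step 2: lead(24x⁵ + 25x⁴ − 15x³ − 38x² − 43x − 18) ÷ lead(D) = 24x⁵ ÷ −3x = −8x⁴. Subtract (−8x⁴)·D = 24x⁵ + 16x⁴. Remainder: 9x⁴ − 15x³ − 38x² − 43x − 18.
Step 3: lead(9x⁴ − 15x³ − 38x² − 43x − 18) ÷ lead(D) = 9x⁴ ÷ −3x = −3x³. Subtract (−3x³)·D = 9x⁴ + 6x³. Remainder: −21x³ − 38x² − 43x − 18.
Step 4: lead(−21x³ − 38x² − 43x − 18) ÷ lead(D) = −21x³ ÷ −3x = 7x². Subtract (7x²)·D = −21x³ − 14x². Remainder: −24x² − 43x − 18.
Step 5: lead(−24x² − 43x − 18) ÷ lead(D) = −24x² ÷ −3x = 8x. Subtract (8x)·D = −24x² − 16x. Remainder: −27x − 18.
Step 6: lead(−27x − 18) ÷ lead(D) = −27x ÷ −3x = 9. Subtract (9)·D = −27x − 18. Remainder: 0.

R = [0]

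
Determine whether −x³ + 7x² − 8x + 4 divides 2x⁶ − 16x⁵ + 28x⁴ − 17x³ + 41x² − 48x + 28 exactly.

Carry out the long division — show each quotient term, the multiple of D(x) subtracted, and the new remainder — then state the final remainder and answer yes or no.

Step 1: lead(2x⁶ − 16x⁵ + 28x⁴ − 17x³ + 41x² − 48x + 28) ÷ lead(D) = 2x⁶ ÷ −x³ = −2x³. Subtract (−2x³)·D = 2x⁶ − 14x⁵ + 16x⁴ − 8x³. Remainder: −2x⁵ + 12x⁴ − 9x³ + 41x² − 48x + 28.
Step 2: lead(−2x⁵ + 12x⁴ − 9x³ + 41x² − 48x + 28) ÷ lead(D) = −2x⁵ ÷ −x³ = 2x². Subtract (2x²)·D = −2x⁵ + 14x⁴ − 16x³ + 8x². Remainder: −2x⁴ + 7x³ + 33x² − 48x + 28.
Step 3: lead(−2x⁴ + 7x³ + 33x² − 48x + 28) ÷ lead(D) = −2x⁴ ÷ −x³ = 2x. Subtract (2x)·D = −2x⁴ + 14x³ − 16x² + 8x. Remainder: −7x³ + 49x² − 56x + 28.
Step 4: lead(−7x³ + 49x² − 56x + 28) ÷ lead(D) = −7x³ ÷ −x³ = 7. Subtract (7)·D = −7x³ + 49x² − 56x + 28. Remainder: 0.

R(x) = 0, so D(x) is a factor of P(x). yes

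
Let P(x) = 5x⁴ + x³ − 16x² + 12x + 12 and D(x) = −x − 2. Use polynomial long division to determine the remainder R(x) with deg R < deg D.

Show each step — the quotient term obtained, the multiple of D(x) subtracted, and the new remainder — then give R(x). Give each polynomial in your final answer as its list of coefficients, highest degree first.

Step 1: lead(5x⁴ + x³ − 16x² + 12x + 12) ÷ lead(D) = 5x⁴ ÷ −x = −5x³. Subtract (−5x³)·D = 5x⁴ + 10x³. Remainder: −9x³ − 16x² + 12x + 12.
Step 2: lead(−9x³ − 16x² + 12x + 12) ÷ lead(D) = −9x³ ÷ −x = 9x². Subtract (9x²)·D = −9x³ − 18x². Remainder: 2x² + 12x + 12.
Step 3: lead(2x² + 12x + 12) ÷ lead(D) = 2x² ÷ −x = −2x. Subtract (−2x)·D = 2x² + 4x. Remainder: 8x + 12.
Step 4: lead(8x + 12) ÷ lead(D) = 8x ÷ −x = −8. Subtract (−8)·D = 8x + 16. Remainder: −4.

R = [-4]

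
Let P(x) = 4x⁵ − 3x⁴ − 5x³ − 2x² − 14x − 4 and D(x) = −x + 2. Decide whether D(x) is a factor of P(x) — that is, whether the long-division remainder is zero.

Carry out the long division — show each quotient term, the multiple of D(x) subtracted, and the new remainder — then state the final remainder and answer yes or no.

R(x) = 0, so D(x) is a factor of P(x). yes

Step 1: lead(4x⁵ − 3x⁴ − 5x³ − 2x² − 14x − 4) ÷ lead(D) = 4x⁵ ÷ −x = −4x⁴. Subtract (−4x⁴)·D = 4x⁵ − 8x⁴. Remainder: 5x⁴ − 5x³ − 2x² − 14x − 4.
Step 2: lead(5x⁴ − 5x³ − 2x² − 14x − 4) ÷ lead(D) = 5x⁴ ÷ −x = −5x³. Subtract (−5x³)·D = 5x⁴ − 10x³. Remainder: 5x³ − 2x² − 14x − 4.
Step 3: lead(5x³ − 2x² − 14x − 4) ÷ lead(D) = 5x³ ÷ −x = −5x². Subtract (−5x²)·D = 5x³ − 10x². Remainder: 8x² − 14x − 4.
Step 4: lead(8x² − 14x − 4) ÷ lead(D) = 8x² ÷ −x = −8x. Subtract (−8x)·D = 8x² − 16x. Remainder: 2x − 4.
Step 5: lead(2x − 4) ÷ lead(D) = 2x ÷ −x = −2. Subtract (−2)·D = 2x − 4. Remainder: 0.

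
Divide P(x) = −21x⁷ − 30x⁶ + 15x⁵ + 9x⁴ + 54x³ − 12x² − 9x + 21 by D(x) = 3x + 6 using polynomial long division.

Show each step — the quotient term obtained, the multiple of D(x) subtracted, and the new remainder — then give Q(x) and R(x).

Q(x) = −7x⁶ + 4x⁵ − 3x⁴ + 9x³ − 4x + 5; R(x) = −9

Step 1: lead(−21x⁷ − 30x⁶ + 15x⁵ + 9x⁴ + 54x³ − 12x² − 9x + 21) ÷ lead(D) = −21x⁷ ÷ 3x = −7x⁶. Subtract (−7x⁶)·D = −21x⁷ − 42x⁶. Remainder: 12x⁶ + 15x⁵ + 9x⁴ + 54x³ − 12x² − 9x + 21.
Step 2: lead(12x⁶ + 15x⁵ + 9x⁴ + 54x³ − 12x² − 9x + 21) ÷ lead(D) = 12x⁶ ÷ 3x = 4x⁵. Subtract (4x⁵)·D = 12x⁶ + 24x⁵. Remainder: −9x⁵ + 9x⁴ + 54x³ − 12x² − 9x + 21.
Step 3: lead(−9x⁵ + 9x⁴ + 54x³ − 12x² − 9x + 21) ÷ lead(D) = −9x⁵ ÷ 3x = −3x⁴. Subtract (−3x⁴)·D = −9x⁵ − 18x⁴. Remainder: 27x⁴ + 54x³ − 12x² − 9x + 21.
Step 4: lead(27x⁴ + 54x³ − 12x² − 9x + 21) ÷ lead(D) = 27x⁴ ÷ 3x = 9x³. Subtract (9x³)·D = 27x⁴ + 54x³. Remainder: −12x² − 9x + 21.
Step 5: lead(−12x² − 9x + 21) ÷ lead(D) = −12x² ÷ 3x = −4x. Subtract (−4x)·D = −12x² − 24x. Remainder: 15x + 21.
Step 6: lead(15x + 21) ÷ lead(D) = 15x ÷ 3x = 5. Subtract (5)·D = 15x + 30. Remainder: −9.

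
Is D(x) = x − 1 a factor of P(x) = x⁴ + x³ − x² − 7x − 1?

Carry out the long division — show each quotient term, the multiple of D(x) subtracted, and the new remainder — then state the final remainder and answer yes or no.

R(x) = −7, so D(x) is not a factor of P(x). no

Step 1: lead(x⁴ + x³ − x² − 7x − 1) ÷ lead(D) = x⁴ ÷ x = x³. Subtract (x³)·D = x⁴ − x³. Remainder: 2x³ − x² − 7x − 1.
Step 2: lead(2x³ − x² − 7x − 1) ÷ lead(D) = 2x³ ÷ x = 2x². Subtract (2x²)·D = 2x³ − 2x². Remainder: x² − 7x − 1.
Step 3: lead(x² − 7x − 1) ÷ lead(D) = x² ÷ x = x. Subtract (x)·D = x² − x. Remainder: −6x − 1.
Step 4: lead(−6x − 1) ÷ lead(D) = −6x ÷ x = −6. Subtract (−6)·D = −6x + 6. Remainder: −7.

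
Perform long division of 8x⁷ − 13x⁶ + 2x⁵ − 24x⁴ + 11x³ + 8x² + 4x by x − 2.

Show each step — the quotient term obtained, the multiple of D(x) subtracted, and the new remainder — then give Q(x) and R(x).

Q(x) = 8x⁶ + 3x⁵ + 8x⁴ − 8x³ − 5x² − 2x; R(x) = 0

Step 1: lead(8x⁷ − 13x⁶ + 2x⁵ − 24x⁴ + 11x³ + 8x² + 4x) ÷ lead(D) = 8x⁷ ÷ x = 8x⁶. Subtract (8x⁶)·D = 8x⁷ − 16x⁶. Remainder: 3x⁶ + 2x⁵ − 24x⁴ + 11x³ + 8x² + 4x.
Step 2: lead(3x⁶ + 2x⁵ − 24x⁴ + 11x³ + 8x² + 4x) ÷ lead(D) = 3x⁶ ÷ x = 3x⁵. Subtract (3x⁵)·D = 3x⁶ − 6x⁵. Remainder: 8x⁵ − 24x⁴ + 11x³ + 8x² + 4x.
Step 3: lead(8x⁵ − 24x⁴ + 11x³ + 8x² + 4x) ÷ lead(D) = 8x⁵ ÷ x = 8x⁴. Subtract (8x⁴)·D = 8x⁵ − 16x⁴. Remainder: −8x⁴ + 11x³ + 8x² + 4x.
Step 4: lead(−8x⁴ + 11x³ + 8x² + 4x) ÷ lead(D) = −8x⁴ ÷ x = −8x³. Subtract (−8x³)·D = −8x⁴ + 16x³. Remainder: −5x³ + 8x² + 4x.
Step 5: lead(−5x³ + 8x² + 4x) ÷ lead(D) = −5x³ ÷ x = −5x². Subtract (−5x²)·D = −5x³ + 10x². Remainder: −2x² + 4x.
Step 6: lead(−2x² + 4x) ÷ lead(D) = −2x² ÷ x = −2x. Subtract (−2x)·D = −2x² + 4x. Remainder: 0.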